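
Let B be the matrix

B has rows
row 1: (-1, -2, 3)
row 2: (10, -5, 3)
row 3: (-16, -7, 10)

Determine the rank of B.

3

Row reduce to echelon form.
R2 ← R2 + (10)·R1: [0, -25, 33]
R3 ← R3 − (16)·R1: [0, 25, -38]
R3 ← R3 + R2: [0, 0, -5]
Echelon form has 3 nonzero rows, so rank(B) = 3.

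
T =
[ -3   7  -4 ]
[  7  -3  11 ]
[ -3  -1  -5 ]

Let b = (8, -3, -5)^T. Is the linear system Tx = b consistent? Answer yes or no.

Row reduce the augmented matrix [T | b].
R2 ← R2 + (7/3)·R1: [0, 40/3, 5/3, 47/3]
R3 ← R3 − R1: [0, -8, -1, -13]
R3 ← R3 + (3/5)·R2: [0, 0, 0, -18/5]
The echelon form has 3 nonzero rows; the last pivot sits in the augmented column, so rank(T) = 2 but rank([T|b]) = 3.
Since the ranks differ, the system is inconsistent.

no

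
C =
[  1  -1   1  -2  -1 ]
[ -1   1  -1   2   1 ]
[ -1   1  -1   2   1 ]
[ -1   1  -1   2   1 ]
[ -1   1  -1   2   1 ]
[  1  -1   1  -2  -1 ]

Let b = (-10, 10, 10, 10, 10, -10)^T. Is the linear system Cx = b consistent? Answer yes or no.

yes

Row reduce the augmented matrix [C | b].
R2 ← R2 + R1: [0, 0, 0, 0, 0, 0]
R3 ← R3 + R1: [0, 0, 0, 0, 0, 0]
R4 ← R4 + R1: [0, 0, 0, 0, 0, 0]
R5 ← R5 + R1: [0, 0, 0, 0, 0, 0]
R6 ← R6 − R1: [0, 0, 0, 0, 0, 0]
The echelon form has 1 nonzero rows, and every pivot lies in the first 5 columns, so rank(C) = rank([C|b]) = 1.
The system is consistent.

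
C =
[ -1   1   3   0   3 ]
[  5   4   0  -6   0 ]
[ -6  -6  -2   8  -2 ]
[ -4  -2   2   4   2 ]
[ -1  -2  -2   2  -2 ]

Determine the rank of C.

Row reduce to echelon form.
R2 ← R2 + (5)·R1: [0, 9, 15, -6, 15]
R3 ← R3 − (6)·R1: [0, -12, -20, 8, -20]
R4 ← R4 − (4)·R1: [0, -6, -10, 4, -10]
R5 ← R5 − R1: [0, -3, -5, 2, -5]
R3 ← R3 + (4/3)·R2: [0, 0, 0, 0, 0]
R4 ← R4 + (2/3)·R2: [0, 0, 0, 0, 0]
R5 ← R5 + (1/3)·R2: [0, 0, 0, 0, 0]
Echelon form has 2 nonzero rows, so rank(C) = 2.

2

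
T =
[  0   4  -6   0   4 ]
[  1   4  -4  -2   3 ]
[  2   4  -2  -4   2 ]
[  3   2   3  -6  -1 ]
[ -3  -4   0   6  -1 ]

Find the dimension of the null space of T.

3

Row reduce to echelon form.
Swap R1 ↔ R2
R3 ← R3 − (2)·R1: [0, -4, 6, 0, -4]
R4 ← R4 − (3)·R1: [0, -10, 15, 0, -10]
R5 ← R5 + (3)·R1: [0, 8, -12, 0, 8]
R3 ← R3 + R2: [0, 0, 0, 0, 0]
R4 ← R4 + (5/2)·R2: [0, 0, 0, 0, 0]
R5 ← R5 − (2)·R2: [0, 0, 0, 0, 0]
2 nonzero rows, so rank(T) = 2.
T has 5 columns; by rank–nullity, nullity = 5 − 2 = 3.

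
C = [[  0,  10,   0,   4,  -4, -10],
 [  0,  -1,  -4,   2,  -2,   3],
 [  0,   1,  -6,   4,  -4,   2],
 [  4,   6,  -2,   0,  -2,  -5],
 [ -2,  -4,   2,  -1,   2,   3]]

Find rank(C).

3

Row reduce to echelon form.
Swap R1 ↔ R4
R5 ← R5 + (1/2)·R1: [0, -1, 1, -1, 1, 1/2]
R3 ← R3 + R2: [0, 0, -10, 6, -6, 5]
R4 ← R4 + (10)·R2: [0, 0, -40, 24, -24, 20]
R5 ← R5 − R2: [0, 0, 5, -3, 3, -5/2]
R4 ← R4 − (4)·R3: [0, 0, 0, 0, 0, 0]
R5 ← R5 + (1/2)·R3: [0, 0, 0, 0, 0, 0]
Echelon form has 3 nonzero rows, so rank(C) = 3.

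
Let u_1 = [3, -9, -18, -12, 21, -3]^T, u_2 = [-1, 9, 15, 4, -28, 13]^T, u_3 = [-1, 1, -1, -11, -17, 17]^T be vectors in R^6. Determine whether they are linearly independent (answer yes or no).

Form the matrix with these vectors as rows and row reduce.
R2 ← R2 + (1/3)·R1: [0, 6, 9, 0, -21, 12]
R3 ← R3 + (1/3)·R1: [0, -2, -7, -15, -10, 16]
R3 ← R3 + (1/3)·R2: [0, 0, -4, -15, -17, 20]
3 nonzero rows, so the 3 vectors span a space of dimension 3.
Since 3 = 3, the vectors are linearly independent.

yes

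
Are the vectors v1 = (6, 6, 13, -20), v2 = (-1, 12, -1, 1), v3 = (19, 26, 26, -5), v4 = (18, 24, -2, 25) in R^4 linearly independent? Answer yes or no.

Form the matrix with these vectors as rows and row reduce.
R2 ← R2 + (1/6)·R1: [0, 13, 7/6, -7/3]
R3 ← R3 − (19/6)·R1: [0, 7, -91/6, 175/3]
R4 ← R4 − (3)·R1: [0, 6, -41, 85]
R3 ← R3 − (7/13)·R2: [0, 0, -616/39, 2324/39]
R4 ← R4 − (6/13)·R2: [0, 0, -540/13, 1119/13]
R4 ← R4 − (405/154)·R3: [0, 0, 0, -777/11]
4 nonzero rows, so the 4 vectors span a space of dimension 4.
Since 4 = 4, the vectors are linearly independent.

yes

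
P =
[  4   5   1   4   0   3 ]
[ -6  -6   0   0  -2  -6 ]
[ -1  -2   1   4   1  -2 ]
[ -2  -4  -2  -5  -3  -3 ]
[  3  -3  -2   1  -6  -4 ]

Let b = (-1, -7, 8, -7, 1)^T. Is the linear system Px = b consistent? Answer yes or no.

Row reduce the augmented matrix [P | b].
R2 ← R2 + (3/2)·R1: [0, 3/2, 3/2, 6, -2, -3/2, -17/2]
R3 ← R3 + (1/4)·R1: [0, -3/4, 5/4, 5, 1, -5/4, 31/4]
R4 ← R4 + (1/2)·R1: [0, -3/2, -3/2, -3, -3, -3/2, -15/2]
R5 ← R5 − (3/4)·R1: [0, -27/4, -11/4, -2, -6, -25/4, 7/4]
R3 ← R3 + (1/2)·R2: [0, 0, 2, 8, 0, -2, 7/2]
R4 ← R4 + R2: [0, 0, 0, 3, -5, -3, -16]
R5 ← R5 + (9/2)·R2: [0, 0, 4, 25, -15, -13, -73/2]
R5 ← R5 − (2)·R3: [0, 0, 0, 9, -15, -9, -87/2]
R5 ← R5 − (3)·R4: [0, 0, 0, 0, 0, 0, 9/2]
The echelon form has 5 nonzero rows; the last pivot sits in the augmented column, so rank(P) = 4 but rank([P|b]) = 5.
Since the ranks differ, the system is inconsistent.

no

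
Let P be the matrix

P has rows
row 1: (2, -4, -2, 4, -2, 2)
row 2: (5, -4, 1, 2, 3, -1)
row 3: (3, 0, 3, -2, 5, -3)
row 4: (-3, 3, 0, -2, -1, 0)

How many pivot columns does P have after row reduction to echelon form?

2

Row reduce to echelon form.
R2 ← R2 − (5/2)·R1: [0, 6, 6, -8, 8, -6]
R3 ← R3 − (3/2)·R1: [0, 6, 6, -8, 8, -6]
R4 ← R4 + (3/2)·R1: [0, -3, -3, 4, -4, 3]
R3 ← R3 − R2: [0, 0, 0, 0, 0, 0]
R4 ← R4 + (1/2)·R2: [0, 0, 0, 0, 0, 0]
Echelon form has 2 nonzero rows, so rank(P) = 2.
Each nonzero row contributes one pivot column: 2 pivot columns.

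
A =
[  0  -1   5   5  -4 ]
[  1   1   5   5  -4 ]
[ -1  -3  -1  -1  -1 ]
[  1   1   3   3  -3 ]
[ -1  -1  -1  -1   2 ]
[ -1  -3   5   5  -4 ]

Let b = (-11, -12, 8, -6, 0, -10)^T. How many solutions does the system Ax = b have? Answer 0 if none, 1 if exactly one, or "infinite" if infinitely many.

Row reduce the augmented matrix [A | b].
Swap R1 ↔ R2
R3 ← R3 + R1: [0, -2, 4, 4, -5, -4]
R4 ← R4 − R1: [0, 0, -2, -2, 1, 6]
R5 ← R5 + R1: [0, 0, 4, 4, -2, -12]
R6 ← R6 + R1: [0, -2, 10, 10, -8, -22]
R3 ← R3 − (2)·R2: [0, 0, -6, -6, 3, 18]
R6 ← R6 − (2)·R2: [0, 0, 0, 0, 0, 0]
R4 ← R4 − (1/3)·R3: [0, 0, 0, 0, 0, 0]
R5 ← R5 + (2/3)·R3: [0, 0, 0, 0, 0, 0]
The echelon form has 3 nonzero rows, and every pivot lies in the first 5 columns, so rank(A) = rank([A|b]) = 3.
The system is consistent.
rank = 3 < 5 unknowns, so there are infinitely many solutions.

infinite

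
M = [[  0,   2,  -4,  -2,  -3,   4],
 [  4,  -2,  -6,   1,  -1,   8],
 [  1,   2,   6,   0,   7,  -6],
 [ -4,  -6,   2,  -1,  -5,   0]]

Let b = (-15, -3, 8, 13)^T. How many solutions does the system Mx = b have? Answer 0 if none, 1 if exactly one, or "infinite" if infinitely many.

Row reduce the augmented matrix [M | b].
Swap R1 ↔ R2
R3 ← R3 − (1/4)·R1: [0, 5/2, 15/2, -1/4, 29/4, -8, 35/4]
R4 ← R4 + R1: [0, -8, -4, 0, -6, 8, 10]
R3 ← R3 − (5/4)·R2: [0, 0, 25/2, 9/4, 11, -13, 55/2]
R4 ← R4 + (4)·R2: [0, 0, -20, -8, -18, 24, -50]
R4 ← R4 + (8/5)·R3: [0, 0, 0, -22/5, -2/5, 16/5, -6]
The echelon form has 4 nonzero rows, and every pivot lies in the first 6 columns, so rank(M) = rank([M|b]) = 4.
The system is consistent.
rank = 4 < 6 unknowns, so there are infinitely many solutions.

infinite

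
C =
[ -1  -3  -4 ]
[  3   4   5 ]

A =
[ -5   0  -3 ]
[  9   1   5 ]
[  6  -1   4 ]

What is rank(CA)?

First compute CA:
[[-46,   1, -28],
 [ 51,  -1,  31]]
Now row reduce the product.
R2 ← R2 + (51/46)·R1: [0, 5/46, -1/23]
2 nonzero rows, so rank(CA) = 2.

2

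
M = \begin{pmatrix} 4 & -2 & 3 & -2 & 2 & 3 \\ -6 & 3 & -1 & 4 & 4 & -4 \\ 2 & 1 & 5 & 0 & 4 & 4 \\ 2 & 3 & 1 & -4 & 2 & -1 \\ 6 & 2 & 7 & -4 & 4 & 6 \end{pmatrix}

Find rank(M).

Row reduce to echelon form.
R2 ← R2 + (3/2)·R1: [0, 0, 7/2, 1, 7, 1/2]
R3 ← R3 − (1/2)·R1: [0, 2, 7/2, 1, 3, 5/2]
R4 ← R4 − (1/2)·R1: [0, 4, -1/2, -3, 1, -5/2]
R5 ← R5 − (3/2)·R1: [0, 5, 5/2, -1, 1, 3/2]
Swap R2 ↔ R3
R4 ← R4 − (2)·R2: [0, 0, -15/2, -5, -5, -15/2]
R5 ← R5 − (5/2)·R2: [0, 0, -25/4, -7/2, -13/2, -19/4]
R4 ← R4 + (15/7)·R3: [0, 0, 0, -20/7, 10, -45/7]
R5 ← R5 + (25/14)·R3: [0, 0, 0, -12/7, 6, -27/7]
R5 ← R5 − (3/5)·R4: [0, 0, 0, 0, 0, 0]
Echelon form has 4 nonzero rows, so rank(M) = 4.

4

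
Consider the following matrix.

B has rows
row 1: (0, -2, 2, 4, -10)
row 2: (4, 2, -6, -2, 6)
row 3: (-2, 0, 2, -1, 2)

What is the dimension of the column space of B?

2

Row reduce to echelon form.
Swap R1 ↔ R2
R3 ← R3 + (1/2)·R1: [0, 1, -1, -2, 5]
R3 ← R3 + (1/2)·R2: [0, 0, 0, 0, 0]
Echelon form has 2 nonzero rows, so rank(B) = 2.
The column space has dimension equal to the rank: 2.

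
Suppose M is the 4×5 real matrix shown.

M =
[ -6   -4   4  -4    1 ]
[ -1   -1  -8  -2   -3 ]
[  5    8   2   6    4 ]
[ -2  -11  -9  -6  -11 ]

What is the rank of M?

4

Row reduce to echelon form.
R2 ← R2 − (1/6)·R1: [0, -1/3, -26/3, -4/3, -19/6]
R3 ← R3 + (5/6)·R1: [0, 14/3, 16/3, 8/3, 29/6]
R4 ← R4 − (1/3)·R1: [0, -29/3, -31/3, -14/3, -34/3]
R3 ← R3 + (14)·R2: [0, 0, -116, -16, -79/2]
R4 ← R4 − (29)·R2: [0, 0, 241, 34, 161/2]
R4 ← R4 + (241/116)·R3: [0, 0, 0, 22/29, -363/232]
Echelon form has 4 nonzero rows, so rank(M) = 4.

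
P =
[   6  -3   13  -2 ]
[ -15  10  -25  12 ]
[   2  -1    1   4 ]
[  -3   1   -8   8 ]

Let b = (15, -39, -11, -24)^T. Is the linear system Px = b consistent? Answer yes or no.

Row reduce the augmented matrix [P | b].
R2 ← R2 + (5/2)·R1: [0, 5/2, 15/2, 7, -3/2]
R3 ← R3 − (1/3)·R1: [0, 0, -10/3, 14/3, -16]
R4 ← R4 + (1/2)·R1: [0, -1/2, -3/2, 7, -33/2]
R4 ← R4 + (1/5)·R2: [0, 0, 0, 42/5, -84/5]
The echelon form has 4 nonzero rows, and every pivot lies in the first 4 columns, so rank(P) = rank([P|b]) = 4.
The system is consistent.

yes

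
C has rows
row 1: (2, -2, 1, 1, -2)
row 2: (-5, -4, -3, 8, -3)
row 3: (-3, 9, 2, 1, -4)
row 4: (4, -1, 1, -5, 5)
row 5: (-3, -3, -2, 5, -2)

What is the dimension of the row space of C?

Row reduce to echelon form.
R2 ← R2 + (5/2)·R1: [0, -9, -1/2, 21/2, -8]
R3 ← R3 + (3/2)·R1: [0, 6, 7/2, 5/2, -7]
R4 ← R4 − (2)·R1: [0, 3, -1, -7, 9]
R5 ← R5 + (3/2)·R1: [0, -6, -1/2, 13/2, -5]
R3 ← R3 + (2/3)·R2: [0, 0, 19/6, 19/2, -37/3]
R4 ← R4 + (1/3)·R2: [0, 0, -7/6, -7/2, 19/3]
R5 ← R5 − (2/3)·R2: [0, 0, -1/6, -1/2, 1/3]
R4 ← R4 + (7/19)·R3: [0, 0, 0, 0, 34/19]
R5 ← R5 + (1/19)·R3: [0, 0, 0, 0, -6/19]
R5 ← R5 + (3/17)·R4: [0, 0, 0, 0, 0]
Echelon form has 4 nonzero rows, so rank(C) = 4.
The row space has dimension equal to the rank: 4.

4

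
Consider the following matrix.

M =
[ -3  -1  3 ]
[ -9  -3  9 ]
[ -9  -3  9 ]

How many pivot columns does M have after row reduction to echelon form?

1

Row reduce to echelon form.
R2 ← R2 − (3)·R1: [0, 0, 0]
R3 ← R3 − (3)·R1: [0, 0, 0]
Echelon form has 1 nonzero row, so rank(M) = 1.
Each nonzero row contributes one pivot column: 1 pivot columns.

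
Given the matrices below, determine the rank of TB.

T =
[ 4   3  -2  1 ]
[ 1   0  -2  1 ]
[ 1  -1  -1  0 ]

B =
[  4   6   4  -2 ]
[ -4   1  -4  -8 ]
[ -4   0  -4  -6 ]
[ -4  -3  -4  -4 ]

3

First compute TB:
[[  8,  24,   8, -24],
 [  8,   3,   8,   6],
 [ 12,   5,  12,  12]]
Now row reduce the product.
R2 ← R2 − R1: [0, -21, 0, 30]
R3 ← R3 − (3/2)·R1: [0, -31, 0, 48]
R3 ← R3 − (31/21)·R2: [0, 0, 0, 26/7]
3 nonzero rows, so rank(TB) = 3.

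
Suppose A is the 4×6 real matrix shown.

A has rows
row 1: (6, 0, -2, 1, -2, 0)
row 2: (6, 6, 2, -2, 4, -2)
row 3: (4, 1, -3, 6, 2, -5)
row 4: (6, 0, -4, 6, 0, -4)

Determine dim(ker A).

3

Row reduce to echelon form.
R2 ← R2 − R1: [0, 6, 4, -3, 6, -2]
R3 ← R3 − (2/3)·R1: [0, 1, -5/3, 16/3, 10/3, -5]
R4 ← R4 − R1: [0, 0, -2, 5, 2, -4]
R3 ← R3 − (1/6)·R2: [0, 0, -7/3, 35/6, 7/3, -14/3]
R4 ← R4 − (6/7)·R3: [0, 0, 0, 0, 0, 0]
3 nonzero rows, so rank(A) = 3.
A has 6 columns; by rank–nullity, nullity = 6 − 3 = 3.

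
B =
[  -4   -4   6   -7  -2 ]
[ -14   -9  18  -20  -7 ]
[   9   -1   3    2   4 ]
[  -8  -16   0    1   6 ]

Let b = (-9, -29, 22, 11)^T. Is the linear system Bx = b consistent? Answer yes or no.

Row reduce the augmented matrix [B | b].
R2 ← R2 − (7/2)·R1: [0, 5, -3, 9/2, 0, 5/2]
R3 ← R3 + (9/4)·R1: [0, -10, 33/2, -55/4, -1/2, 7/4]
R4 ← R4 − (2)·R1: [0, -8, -12, 15, 10, 29]
R3 ← R3 + (2)·R2: [0, 0, 21/2, -19/4, -1/2, 27/4]
R4 ← R4 + (8/5)·R2: [0, 0, -84/5, 111/5, 10, 33]
R4 ← R4 + (8/5)·R3: [0, 0, 0, 73/5, 46/5, 219/5]
The echelon form has 4 nonzero rows, and every pivot lies in the first 5 columns, so rank(B) = rank([B|b]) = 4.
The system is consistent.

yes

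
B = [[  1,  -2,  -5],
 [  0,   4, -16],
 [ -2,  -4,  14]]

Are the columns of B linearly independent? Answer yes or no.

yes

Row reduce B to echelon form.
R3 ← R3 + (2)·R1: [0, -8, 4]
R3 ← R3 + (2)·R2: [0, 0, -28]
3 pivots among 3 columns.
Every column is a pivot column, so the columns are linearly independent.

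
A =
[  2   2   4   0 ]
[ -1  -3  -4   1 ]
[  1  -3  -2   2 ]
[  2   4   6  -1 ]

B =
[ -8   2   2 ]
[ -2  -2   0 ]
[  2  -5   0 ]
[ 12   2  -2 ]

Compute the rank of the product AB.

First compute AB:
[[-12, -20,   4],
 [ 18,  26,  -4],
 [ 18,  22,  -2],
 [-24, -36,   6]]
Now row reduce the product.
R2 ← R2 + (3/2)·R1: [0, -4, 2]
R3 ← R3 + (3/2)·R1: [0, -8, 4]
R4 ← R4 − (2)·R1: [0, 4, -2]
R3 ← R3 − (2)·R2: [0, 0, 0]
R4 ← R4 + R2: [0, 0, 0]
2 nonzero rows, so rank(AB) = 2.

2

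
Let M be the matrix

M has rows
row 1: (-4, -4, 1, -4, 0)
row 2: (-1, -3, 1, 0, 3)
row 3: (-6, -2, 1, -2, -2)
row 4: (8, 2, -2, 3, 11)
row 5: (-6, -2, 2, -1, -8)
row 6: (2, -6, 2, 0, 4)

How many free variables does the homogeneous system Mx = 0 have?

Row reduce to echelon form.
R2 ← R2 − (1/4)·R1: [0, -2, 3/4, 1, 3]
R3 ← R3 − (3/2)·R1: [0, 4, -1/2, 4, -2]
R4 ← R4 + (2)·R1: [0, -6, 0, -5, 11]
R5 ← R5 − (3/2)·R1: [0, 4, 1/2, 5, -8]
R6 ← R6 + (1/2)·R1: [0, -8, 5/2, -2, 4]
R3 ← R3 + (2)·R2: [0, 0, 1, 6, 4]
R4 ← R4 − (3)·R2: [0, 0, -9/4, -8, 2]
R5 ← R5 + (2)·R2: [0, 0, 2, 7, -2]
R6 ← R6 − (4)·R2: [0, 0, -1/2, -6, -8]
R4 ← R4 + (9/4)·R3: [0, 0, 0, 11/2, 11]
R5 ← R5 − (2)·R3: [0, 0, 0, -5, -10]
R6 ← R6 + (1/2)·R3: [0, 0, 0, -3, -6]
R5 ← R5 + (10/11)·R4: [0, 0, 0, 0, 0]
R6 ← R6 + (6/11)·R4: [0, 0, 0, 0, 0]
4 nonzero rows, so rank(M) = 4.
M has 5 columns; by rank–nullity, nullity = 5 − 4 = 1.

1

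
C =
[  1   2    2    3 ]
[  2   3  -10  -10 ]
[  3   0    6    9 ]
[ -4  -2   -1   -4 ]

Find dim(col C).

3

Row reduce to echelon form.
R2 ← R2 − (2)·R1: [0, -1, -14, -16]
R3 ← R3 − (3)·R1: [0, -6, 0, 0]
R4 ← R4 + (4)·R1: [0, 6, 7, 8]
R3 ← R3 − (6)·R2: [0, 0, 84, 96]
R4 ← R4 + (6)·R2: [0, 0, -77, -88]
R4 ← R4 + (11/12)·R3: [0, 0, 0, 0]
Echelon form has 3 nonzero rows, so rank(C) = 3.
The column space has dimension equal to the rank: 3.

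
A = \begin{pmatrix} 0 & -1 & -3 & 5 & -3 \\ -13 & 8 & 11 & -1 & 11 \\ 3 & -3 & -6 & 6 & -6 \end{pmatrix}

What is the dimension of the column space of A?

Row reduce to echelon form.
Swap R1 ↔ R2
R3 ← R3 + (3/13)·R1: [0, -15/13, -45/13, 75/13, -45/13]
R3 ← R3 − (15/13)·R2: [0, 0, 0, 0, 0]
Echelon form has 2 nonzero rows, so rank(A) = 2.
The column space has dimension equal to the rank: 2.

2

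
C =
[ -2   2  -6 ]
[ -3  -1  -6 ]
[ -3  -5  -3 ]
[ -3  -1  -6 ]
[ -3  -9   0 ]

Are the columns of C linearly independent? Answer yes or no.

no

Row reduce C to echelon form.
R2 ← R2 − (3/2)·R1: [0, -4, 3]
R3 ← R3 − (3/2)·R1: [0, -8, 6]
R4 ← R4 − (3/2)·R1: [0, -4, 3]
R5 ← R5 − (3/2)·R1: [0, -12, 9]
R3 ← R3 − (2)·R2: [0, 0, 0]
R4 ← R4 − R2: [0, 0, 0]
R5 ← R5 − (3)·R2: [0, 0, 0]
2 pivots among 3 columns.
Only 2 < 3 pivot columns, so the columns are linearly dependent.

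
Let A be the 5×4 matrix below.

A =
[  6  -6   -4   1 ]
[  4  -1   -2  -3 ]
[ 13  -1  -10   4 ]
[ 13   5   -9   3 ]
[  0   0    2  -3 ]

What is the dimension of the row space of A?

Row reduce to echelon form.
R2 ← R2 − (2/3)·R1: [0, 3, 2/3, -11/3]
R3 ← R3 − (13/6)·R1: [0, 12, -4/3, 11/6]
R4 ← R4 − (13/6)·R1: [0, 18, -1/3, 5/6]
R3 ← R3 − (4)·R2: [0, 0, -4, 33/2]
R4 ← R4 − (6)·R2: [0, 0, -13/3, 137/6]
R4 ← R4 − (13/12)·R3: [0, 0, 0, 119/24]
R5 ← R5 + (1/2)·R3: [0, 0, 0, 21/4]
R5 ← R5 − (18/17)·R4: [0, 0, 0, 0]
Echelon form has 4 nonzero rows, so rank(A) = 4.
The row space has dimension equal to the rank: 4.

4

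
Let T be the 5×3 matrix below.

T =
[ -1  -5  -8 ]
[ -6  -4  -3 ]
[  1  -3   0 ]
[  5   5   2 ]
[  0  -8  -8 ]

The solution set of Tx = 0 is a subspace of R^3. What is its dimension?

Row reduce to echelon form.
R2 ← R2 − (6)·R1: [0, 26, 45]
R3 ← R3 + R1: [0, -8, -8]
R4 ← R4 + (5)·R1: [0, -20, -38]
R3 ← R3 + (4/13)·R2: [0, 0, 76/13]
R4 ← R4 + (10/13)·R2: [0, 0, -44/13]
R5 ← R5 + (4/13)·R2: [0, 0, 76/13]
R4 ← R4 + (11/19)·R3: [0, 0, 0]
R5 ← R5 − R3: [0, 0, 0]
3 nonzero rows, so rank(T) = 3.
T has 3 columns; by rank–nullity, nullity = 3 − 3 = 0.

0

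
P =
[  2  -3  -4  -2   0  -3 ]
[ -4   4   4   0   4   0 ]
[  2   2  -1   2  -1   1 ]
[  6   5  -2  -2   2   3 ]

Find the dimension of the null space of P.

Row reduce to echelon form.
R2 ← R2 + (2)·R1: [0, -2, -4, -4, 4, -6]
R3 ← R3 − R1: [0, 5, 3, 4, -1, 4]
R4 ← R4 − (3)·R1: [0, 14, 10, 4, 2, 12]
R3 ← R3 + (5/2)·R2: [0, 0, -7, -6, 9, -11]
R4 ← R4 + (7)·R2: [0, 0, -18, -24, 30, -30]
R4 ← R4 − (18/7)·R3: [0, 0, 0, -60/7, 48/7, -12/7]
4 nonzero rows, so rank(P) = 4.
P has 6 columns; by rank–nullity, nullity = 6 − 4 = 2.

2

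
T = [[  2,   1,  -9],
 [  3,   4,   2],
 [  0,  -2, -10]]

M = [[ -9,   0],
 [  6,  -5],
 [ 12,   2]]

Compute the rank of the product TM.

First compute TM:
[[-120, -23],
 [ 21, -16],
 [-132, -10]]
Now row reduce the product.
R2 ← R2 + (7/40)·R1: [0, -801/40]
R3 ← R3 − (11/10)·R1: [0, 153/10]
R3 ← R3 + (68/89)·R2: [0, 0]
2 nonzero rows, so rank(TM) = 2.

2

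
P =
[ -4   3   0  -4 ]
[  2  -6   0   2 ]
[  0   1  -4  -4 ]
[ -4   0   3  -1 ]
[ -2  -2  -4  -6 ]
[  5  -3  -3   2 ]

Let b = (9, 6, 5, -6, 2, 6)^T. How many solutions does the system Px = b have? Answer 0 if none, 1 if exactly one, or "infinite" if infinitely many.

Row reduce the augmented matrix [P | b].
R2 ← R2 + (1/2)·R1: [0, -9/2, 0, 0, 21/2]
R4 ← R4 − R1: [0, -3, 3, 3, -15]
R5 ← R5 − (1/2)·R1: [0, -7/2, -4, -4, -5/2]
R6 ← R6 + (5/4)·R1: [0, 3/4, -3, -3, 69/4]
R3 ← R3 + (2/9)·R2: [0, 0, -4, -4, 22/3]
R4 ← R4 − (2/3)·R2: [0, 0, 3, 3, -22]
R5 ← R5 − (7/9)·R2: [0, 0, -4, -4, -32/3]
R6 ← R6 + (1/6)·R2: [0, 0, -3, -3, 19]
R4 ← R4 + (3/4)·R3: [0, 0, 0, 0, -33/2]
R5 ← R5 − R3: [0, 0, 0, 0, -18]
R6 ← R6 − (3/4)·R3: [0, 0, 0, 0, 27/2]
R5 ← R5 − (12/11)·R4: [0, 0, 0, 0, 0]
R6 ← R6 + (9/11)·R4: [0, 0, 0, 0, 0]
The echelon form has 4 nonzero rows; the last pivot sits in the augmented column, so rank(P) = 3 but rank([P|b]) = 4.
Since the ranks differ, the system is inconsistent.
It has no solutions.

0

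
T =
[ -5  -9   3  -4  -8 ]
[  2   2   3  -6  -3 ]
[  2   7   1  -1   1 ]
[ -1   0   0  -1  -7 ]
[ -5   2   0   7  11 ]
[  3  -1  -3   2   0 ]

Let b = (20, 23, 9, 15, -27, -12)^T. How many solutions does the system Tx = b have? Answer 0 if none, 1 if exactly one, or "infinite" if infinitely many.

Row reduce the augmented matrix [T | b].
R2 ← R2 + (2/5)·R1: [0, -8/5, 21/5, -38/5, -31/5, 31]
R3 ← R3 + (2/5)·R1: [0, 17/5, 11/5, -13/5, -11/5, 17]
R4 ← R4 − (1/5)·R1: [0, 9/5, -3/5, -1/5, -27/5, 11]
R5 ← R5 − R1: [0, 11, -3, 11, 19, -47]
R6 ← R6 + (3/5)·R1: [0, -32/5, -6/5, -2/5, -24/5, 0]
R3 ← R3 + (17/8)·R2: [0, 0, 89/8, -75/4, -123/8, 663/8]
R4 ← R4 + (9/8)·R2: [0, 0, 33/8, -35/4, -99/8, 367/8]
R5 ← R5 + (55/8)·R2: [0, 0, 207/8, -165/4, -189/8, 1329/8]
R6 ← R6 − (4)·R2: [0, 0, -18, 30, 20, -124]
R4 ← R4 − (33/89)·R3: [0, 0, 0, -160/89, -594/89, 1348/89]
R5 ← R5 − (207/89)·R3: [0, 0, 0, 210/89, 1080/89, -2370/89]
R6 ← R6 + (144/89)·R3: [0, 0, 0, -30/89, -434/89, 898/89]
R5 ← R5 + (21/16)·R4: [0, 0, 0, 0, 27/8, -27/4]
R6 ← R6 − (3/16)·R4: [0, 0, 0, 0, -29/8, 29/4]
R6 ← R6 + (29/27)·R5: [0, 0, 0, 0, 0, 0]
The echelon form has 5 nonzero rows, and every pivot lies in the first 5 columns, so rank(T) = rank([T|b]) = 5.
The system is consistent.
rank = 5 = number of unknowns, so the solution is unique.

1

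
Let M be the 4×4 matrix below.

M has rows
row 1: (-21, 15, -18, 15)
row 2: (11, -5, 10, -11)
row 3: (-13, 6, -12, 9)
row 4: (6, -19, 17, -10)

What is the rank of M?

4

Row reduce to echelon form.
R2 ← R2 + (11/21)·R1: [0, 20/7, 4/7, -22/7]
R3 ← R3 − (13/21)·R1: [0, -23/7, -6/7, -2/7]
R4 ← R4 + (2/7)·R1: [0, -103/7, 83/7, -40/7]
R3 ← R3 + (23/20)·R2: [0, 0, -1/5, -39/10]
R4 ← R4 + (103/20)·R2: [0, 0, 74/5, -219/10]
R4 ← R4 + (74)·R3: [0, 0, 0, -621/2]
Echelon form has 4 nonzero rows, so rank(M) = 4.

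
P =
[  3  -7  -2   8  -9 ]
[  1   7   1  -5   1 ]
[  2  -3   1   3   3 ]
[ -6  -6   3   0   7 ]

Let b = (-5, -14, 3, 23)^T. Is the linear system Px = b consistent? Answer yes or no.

Row reduce the augmented matrix [P | b].
R2 ← R2 − (1/3)·R1: [0, 28/3, 5/3, -23/3, 4, -37/3]
R3 ← R3 − (2/3)·R1: [0, 5/3, 7/3, -7/3, 9, 19/3]
R4 ← R4 + (2)·R1: [0, -20, -1, 16, -11, 13]
R3 ← R3 − (5/28)·R2: [0, 0, 57/28, -27/28, 58/7, 239/28]
R4 ← R4 + (15/7)·R2: [0, 0, 18/7, -3/7, -17/7, -94/7]
R4 ← R4 − (24/19)·R3: [0, 0, 0, 15/19, -245/19, -460/19]
The echelon form has 4 nonzero rows, and every pivot lies in the first 5 columns, so rank(P) = rank([P|b]) = 4.
The system is consistent.

yes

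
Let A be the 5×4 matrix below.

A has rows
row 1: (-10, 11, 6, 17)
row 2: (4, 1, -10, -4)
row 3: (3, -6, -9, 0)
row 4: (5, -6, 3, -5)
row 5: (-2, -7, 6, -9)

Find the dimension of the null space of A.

Row reduce to echelon form.
R2 ← R2 + (2/5)·R1: [0, 27/5, -38/5, 14/5]
R3 ← R3 + (3/10)·R1: [0, -27/10, -36/5, 51/10]
R4 ← R4 + (1/2)·R1: [0, -1/2, 6, 7/2]
R5 ← R5 − (1/5)·R1: [0, -46/5, 24/5, -62/5]
R3 ← R3 + (1/2)·R2: [0, 0, -11, 13/2]
R4 ← R4 + (5/54)·R2: [0, 0, 143/27, 203/54]
R5 ← R5 + (46/27)·R2: [0, 0, -220/27, -206/27]
R4 ← R4 + (13/27)·R3: [0, 0, 0, 62/9]
R5 ← R5 − (20/27)·R3: [0, 0, 0, -112/9]
R5 ← R5 + (56/31)·R4: [0, 0, 0, 0]
4 nonzero rows, so rank(A) = 4.
A has 4 columns; by rank–nullity, nullity = 4 − 4 = 0.

0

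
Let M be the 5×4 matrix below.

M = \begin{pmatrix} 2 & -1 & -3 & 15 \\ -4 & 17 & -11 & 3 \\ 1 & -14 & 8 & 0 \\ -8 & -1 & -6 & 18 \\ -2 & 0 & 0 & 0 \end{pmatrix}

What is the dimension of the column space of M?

4

Row reduce to echelon form.
R2 ← R2 + (2)·R1: [0, 15, -17, 33]
R3 ← R3 − (1/2)·R1: [0, -27/2, 19/2, -15/2]
R4 ← R4 + (4)·R1: [0, -5, -18, 78]
R5 ← R5 + R1: [0, -1, -3, 15]
R3 ← R3 + (9/10)·R2: [0, 0, -29/5, 111/5]
R4 ← R4 + (1/3)·R2: [0, 0, -71/3, 89]
R5 ← R5 + (1/15)·R2: [0, 0, -62/15, 86/5]
R4 ← R4 − (355/87)·R3: [0, 0, 0, -46/29]
R5 ← R5 − (62/87)·R3: [0, 0, 0, 40/29]
R5 ← R5 + (20/23)·R4: [0, 0, 0, 0]
Echelon form has 4 nonzero rows, so rank(M) = 4.
The column space has dimension equal to the rank: 4.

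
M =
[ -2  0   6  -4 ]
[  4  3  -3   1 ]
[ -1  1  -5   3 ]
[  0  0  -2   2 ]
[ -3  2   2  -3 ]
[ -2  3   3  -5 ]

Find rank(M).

Row reduce to echelon form.
R2 ← R2 + (2)·R1: [0, 3, 9, -7]
R3 ← R3 − (1/2)·R1: [0, 1, -8, 5]
R5 ← R5 − (3/2)·R1: [0, 2, -7, 3]
R6 ← R6 − R1: [0, 3, -3, -1]
R3 ← R3 − (1/3)·R2: [0, 0, -11, 22/3]
R5 ← R5 − (2/3)·R2: [0, 0, -13, 23/3]
R6 ← R6 − R2: [0, 0, -12, 6]
R4 ← R4 − (2/11)·R3: [0, 0, 0, 2/3]
R5 ← R5 − (13/11)·R3: [0, 0, 0, -1]
R6 ← R6 − (12/11)·R3: [0, 0, 0, -2]
R5 ← R5 + (3/2)·R4: [0, 0, 0, 0]
R6 ← R6 + (3)·R4: [0, 0, 0, 0]
Echelon form has 4 nonzero rows, so rank(M) = 4.

4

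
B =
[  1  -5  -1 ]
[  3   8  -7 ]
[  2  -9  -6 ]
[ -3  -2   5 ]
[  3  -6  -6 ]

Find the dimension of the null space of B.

Row reduce to echelon form.
R2 ← R2 − (3)·R1: [0, 23, -4]
R3 ← R3 − (2)·R1: [0, 1, -4]
R4 ← R4 + (3)·R1: [0, -17, 2]
R5 ← R5 − (3)·R1: [0, 9, -3]
R3 ← R3 − (1/23)·R2: [0, 0, -88/23]
R4 ← R4 + (17/23)·R2: [0, 0, -22/23]
R5 ← R5 − (9/23)·R2: [0, 0, -33/23]
R4 ← R4 − (1/4)·R3: [0, 0, 0]
R5 ← R5 − (3/8)·R3: [0, 0, 0]
3 nonzero rows, so rank(B) = 3.
B has 3 columns; by rank–nullity, nullity = 3 − 3 = 0.

0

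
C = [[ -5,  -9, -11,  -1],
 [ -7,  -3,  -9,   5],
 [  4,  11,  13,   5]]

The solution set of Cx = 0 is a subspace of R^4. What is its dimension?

1

Row reduce to echelon form.
R2 ← R2 − (7/5)·R1: [0, 48/5, 32/5, 32/5]
R3 ← R3 + (4/5)·R1: [0, 19/5, 21/5, 21/5]
R3 ← R3 − (19/48)·R2: [0, 0, 5/3, 5/3]
3 nonzero rows, so rank(C) = 3.
C has 4 columns; by rank–nullity, nullity = 4 − 3 = 1.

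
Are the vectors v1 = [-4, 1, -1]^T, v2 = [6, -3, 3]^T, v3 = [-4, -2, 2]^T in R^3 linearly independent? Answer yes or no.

Form the matrix with these vectors as rows and row reduce.
R2 ← R2 + (3/2)·R1: [0, -3/2, 3/2]
R3 ← R3 − R1: [0, -3, 3]
R3 ← R3 − (2)·R2: [0, 0, 0]
2 nonzero rows, so the 3 vectors span a space of dimension 2.
Since 2 < 3, the vectors are linearly dependent.

no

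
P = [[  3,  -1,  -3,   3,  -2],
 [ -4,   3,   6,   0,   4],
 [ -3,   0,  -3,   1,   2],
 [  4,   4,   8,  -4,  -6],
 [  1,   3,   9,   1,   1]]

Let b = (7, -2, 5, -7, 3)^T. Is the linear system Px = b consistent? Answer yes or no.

no

Row reduce the augmented matrix [P | b].
R2 ← R2 + (4/3)·R1: [0, 5/3, 2, 4, 4/3, 22/3]
R3 ← R3 + R1: [0, -1, -6, 4, 0, 12]
R4 ← R4 − (4/3)·R1: [0, 16/3, 12, -8, -10/3, -49/3]
R5 ← R5 − (1/3)·R1: [0, 10/3, 10, 0, 5/3, 2/3]
R3 ← R3 + (3/5)·R2: [0, 0, -24/5, 32/5, 4/5, 82/5]
R4 ← R4 − (16/5)·R2: [0, 0, 28/5, -104/5, -38/5, -199/5]
R5 ← R5 − (2)·R2: [0, 0, 6, -8, -1, -14]
R4 ← R4 + (7/6)·R3: [0, 0, 0, -40/3, -20/3, -62/3]
R5 ← R5 + (5/4)·R3: [0, 0, 0, 0, 0, 13/2]
The echelon form has 5 nonzero rows; the last pivot sits in the augmented column, so rank(P) = 4 but rank([P|b]) = 5.
Since the ranks differ, the system is inconsistent.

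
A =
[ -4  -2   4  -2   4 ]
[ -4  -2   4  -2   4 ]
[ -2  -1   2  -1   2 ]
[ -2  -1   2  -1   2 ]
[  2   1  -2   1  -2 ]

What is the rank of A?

1

Row reduce to echelon form.
R2 ← R2 − R1: [0, 0, 0, 0, 0]
R3 ← R3 − (1/2)·R1: [0, 0, 0, 0, 0]
R4 ← R4 − (1/2)·R1: [0, 0, 0, 0, 0]
R5 ← R5 + (1/2)·R1: [0, 0, 0, 0, 0]
Echelon form has 1 nonzero row, so rank(A) = 1.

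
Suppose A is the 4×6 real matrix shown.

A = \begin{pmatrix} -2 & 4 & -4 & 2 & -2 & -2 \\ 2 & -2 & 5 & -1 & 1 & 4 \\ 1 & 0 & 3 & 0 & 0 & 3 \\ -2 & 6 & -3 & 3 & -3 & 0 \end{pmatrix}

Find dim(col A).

Row reduce to echelon form.
R2 ← R2 + R1: [0, 2, 1, 1, -1, 2]
R3 ← R3 + (1/2)·R1: [0, 2, 1, 1, -1, 2]
R4 ← R4 − R1: [0, 2, 1, 1, -1, 2]
R3 ← R3 − R2: [0, 0, 0, 0, 0, 0]
R4 ← R4 − R2: [0, 0, 0, 0, 0, 0]
Echelon form has 2 nonzero rows, so rank(A) = 2.
The column space has dimension equal to the rank: 2.

2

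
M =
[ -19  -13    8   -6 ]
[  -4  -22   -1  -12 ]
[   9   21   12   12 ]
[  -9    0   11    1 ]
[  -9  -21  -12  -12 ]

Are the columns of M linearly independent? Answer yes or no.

no

Row reduce M to echelon form.
R2 ← R2 − (4/19)·R1: [0, -366/19, -51/19, -204/19]
R3 ← R3 + (9/19)·R1: [0, 282/19, 300/19, 174/19]
R4 ← R4 − (9/19)·R1: [0, 117/19, 137/19, 73/19]
R5 ← R5 − (9/19)·R1: [0, -282/19, -300/19, -174/19]
R3 ← R3 + (47/61)·R2: [0, 0, 837/61, 54/61]
R4 ← R4 + (39/122)·R2: [0, 0, 775/122, 25/61]
R5 ← R5 − (47/61)·R2: [0, 0, -837/61, -54/61]
R4 ← R4 − (25/54)·R3: [0, 0, 0, 0]
R5 ← R5 + R3: [0, 0, 0, 0]
3 pivots among 4 columns.
Only 3 < 4 pivot columns, so the columns are linearly dependent.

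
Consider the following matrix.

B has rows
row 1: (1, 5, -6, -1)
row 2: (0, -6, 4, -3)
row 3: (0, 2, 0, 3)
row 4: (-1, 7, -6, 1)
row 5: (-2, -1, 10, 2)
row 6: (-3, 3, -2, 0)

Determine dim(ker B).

0

Row reduce to echelon form.
R4 ← R4 + R1: [0, 12, -12, 0]
R5 ← R5 + (2)·R1: [0, 9, -2, 0]
R6 ← R6 + (3)·R1: [0, 18, -20, -3]
R3 ← R3 + (1/3)·R2: [0, 0, 4/3, 2]
R4 ← R4 + (2)·R2: [0, 0, -4, -6]
R5 ← R5 + (3/2)·R2: [0, 0, 4, -9/2]
R6 ← R6 + (3)·R2: [0, 0, -8, -12]
R4 ← R4 + (3)·R3: [0, 0, 0, 0]
R5 ← R5 − (3)·R3: [0, 0, 0, -21/2]
R6 ← R6 + (6)·R3: [0, 0, 0, 0]
Swap R4 ↔ R5
4 nonzero rows, so rank(B) = 4.
B has 4 columns; by rank–nullity, nullity = 4 − 4 = 0.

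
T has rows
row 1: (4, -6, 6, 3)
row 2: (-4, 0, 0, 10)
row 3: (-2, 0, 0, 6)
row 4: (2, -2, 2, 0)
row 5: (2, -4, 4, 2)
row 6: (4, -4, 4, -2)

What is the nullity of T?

1

Row reduce to echelon form.
R2 ← R2 + R1: [0, -6, 6, 13]
R3 ← R3 + (1/2)·R1: [0, -3, 3, 15/2]
R4 ← R4 − (1/2)·R1: [0, 1, -1, -3/2]
R5 ← R5 − (1/2)·R1: [0, -1, 1, 1/2]
R6 ← R6 − R1: [0, 2, -2, -5]
R3 ← R3 − (1/2)·R2: [0, 0, 0, 1]
R4 ← R4 + (1/6)·R2: [0, 0, 0, 2/3]
R5 ← R5 − (1/6)·R2: [0, 0, 0, -5/3]
R6 ← R6 + (1/3)·R2: [0, 0, 0, -2/3]
R4 ← R4 − (2/3)·R3: [0, 0, 0, 0]
R5 ← R5 + (5/3)·R3: [0, 0, 0, 0]
R6 ← R6 + (2/3)·R3: [0, 0, 0, 0]
3 nonzero rows, so rank(T) = 3.
T has 4 columns; by rank–nullity, nullity = 4 − 3 = 1.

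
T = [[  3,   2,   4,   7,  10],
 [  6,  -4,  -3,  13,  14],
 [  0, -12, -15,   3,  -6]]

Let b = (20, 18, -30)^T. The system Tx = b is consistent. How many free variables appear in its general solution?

2

Row reduce the augmented matrix [T | b].
R2 ← R2 − (2)·R1: [0, -8, -11, -1, -6, -22]
R3 ← R3 − (3/2)·R2: [0, 0, 3/2, 9/2, 3, 3]
The echelon form has 3 nonzero rows, and every pivot lies in the first 5 columns, so rank(T) = rank([T|b]) = 3.
The system is consistent.
Free variables = (unknowns) − (rank) = 5 − 3 = 2.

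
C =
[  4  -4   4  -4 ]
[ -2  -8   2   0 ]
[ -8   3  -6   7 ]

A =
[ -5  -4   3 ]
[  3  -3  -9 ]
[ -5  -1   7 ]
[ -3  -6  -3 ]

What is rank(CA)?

First compute CA:
[[-40,  16,  88],
 [-24,  30,  80],
 [ 58, -13, -114]]
Now row reduce the product.
R2 ← R2 − (3/5)·R1: [0, 102/5, 136/5]
R3 ← R3 + (29/20)·R1: [0, 51/5, 68/5]
R3 ← R3 − (1/2)·R2: [0, 0, 0]
2 nonzero rows, so rank(CA) = 2.

2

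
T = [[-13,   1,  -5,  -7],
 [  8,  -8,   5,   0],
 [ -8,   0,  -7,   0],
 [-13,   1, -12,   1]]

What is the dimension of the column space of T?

Row reduce to echelon form.
R2 ← R2 + (8/13)·R1: [0, -96/13, 25/13, -56/13]
R3 ← R3 − (8/13)·R1: [0, -8/13, -51/13, 56/13]
R4 ← R4 − R1: [0, 0, -7, 8]
R3 ← R3 − (1/12)·R2: [0, 0, -49/12, 14/3]
R4 ← R4 − (12/7)·R3: [0, 0, 0, 0]
Echelon form has 3 nonzero rows, so rank(T) = 3.
The column space has dimension equal to the rank: 3.

3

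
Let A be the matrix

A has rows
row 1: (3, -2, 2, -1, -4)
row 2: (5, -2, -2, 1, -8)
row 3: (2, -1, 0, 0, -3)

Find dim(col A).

2

Row reduce to echelon form.
R2 ← R2 − (5/3)·R1: [0, 4/3, -16/3, 8/3, -4/3]
R3 ← R3 − (2/3)·R1: [0, 1/3, -4/3, 2/3, -1/3]
R3 ← R3 − (1/4)·R2: [0, 0, 0, 0, 0]
Echelon form has 2 nonzero rows, so rank(A) = 2.
The column space has dimension equal to the rank: 2.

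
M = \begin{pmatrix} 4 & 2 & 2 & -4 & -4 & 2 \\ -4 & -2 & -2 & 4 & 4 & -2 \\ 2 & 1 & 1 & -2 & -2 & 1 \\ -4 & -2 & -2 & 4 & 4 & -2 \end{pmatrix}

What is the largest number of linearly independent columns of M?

1

Row reduce to echelon form.
R2 ← R2 + R1: [0, 0, 0, 0, 0, 0]
R3 ← R3 − (1/2)·R1: [0, 0, 0, 0, 0, 0]
R4 ← R4 + R1: [0, 0, 0, 0, 0, 0]
Echelon form has 1 nonzero row, so rank(M) = 1.
The rank gives the maximum number of linearly independent columns: 1.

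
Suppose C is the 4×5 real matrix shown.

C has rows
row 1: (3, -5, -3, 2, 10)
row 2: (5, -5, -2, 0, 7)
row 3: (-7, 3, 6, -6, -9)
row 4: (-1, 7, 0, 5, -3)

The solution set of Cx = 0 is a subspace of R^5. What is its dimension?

Row reduce to echelon form.
R2 ← R2 − (5/3)·R1: [0, 10/3, 3, -10/3, -29/3]
R3 ← R3 + (7/3)·R1: [0, -26/3, -1, -4/3, 43/3]
R4 ← R4 + (1/3)·R1: [0, 16/3, -1, 17/3, 1/3]
R3 ← R3 + (13/5)·R2: [0, 0, 34/5, -10, -54/5]
R4 ← R4 − (8/5)·R2: [0, 0, -29/5, 11, 79/5]
R4 ← R4 + (29/34)·R3: [0, 0, 0, 42/17, 112/17]
4 nonzero rows, so rank(C) = 4.
C has 5 columns; by rank–nullity, nullity = 5 − 4 = 1.

1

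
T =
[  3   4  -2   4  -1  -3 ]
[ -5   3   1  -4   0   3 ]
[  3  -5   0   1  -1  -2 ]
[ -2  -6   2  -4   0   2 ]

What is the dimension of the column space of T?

3

Row reduce to echelon form.
R2 ← R2 + (5/3)·R1: [0, 29/3, -7/3, 8/3, -5/3, -2]
R3 ← R3 − R1: [0, -9, 2, -3, 0, 1]
R4 ← R4 + (2/3)·R1: [0, -10/3, 2/3, -4/3, -2/3, 0]
R3 ← R3 + (27/29)·R2: [0, 0, -5/29, -15/29, -45/29, -25/29]
R4 ← R4 + (10/29)·R2: [0, 0, -4/29, -12/29, -36/29, -20/29]
R4 ← R4 − (4/5)·R3: [0, 0, 0, 0, 0, 0]
Echelon form has 3 nonzero rows, so rank(T) = 3.
The column space has dimension equal to the rank: 3.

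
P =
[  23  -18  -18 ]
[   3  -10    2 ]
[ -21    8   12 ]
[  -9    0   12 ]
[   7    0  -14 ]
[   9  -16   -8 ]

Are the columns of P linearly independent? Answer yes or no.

Row reduce P to echelon form.
R2 ← R2 − (3/23)·R1: [0, -176/23, 100/23]
R3 ← R3 + (21/23)·R1: [0, -194/23, -102/23]
R4 ← R4 + (9/23)·R1: [0, -162/23, 114/23]
R5 ← R5 − (7/23)·R1: [0, 126/23, -196/23]
R6 ← R6 − (9/23)·R1: [0, -206/23, -22/23]
R3 ← R3 − (97/88)·R2: [0, 0, -203/22]
R4 ← R4 − (81/88)·R2: [0, 0, 21/22]
R5 ← R5 + (63/88)·R2: [0, 0, -119/22]
R6 ← R6 − (103/88)·R2: [0, 0, -133/22]
R4 ← R4 + (3/29)·R3: [0, 0, 0]
R5 ← R5 − (17/29)·R3: [0, 0, 0]
R6 ← R6 − (19/29)·R3: [0, 0, 0]
3 pivots among 3 columns.
Every column is a pivot column, so the columns are linearly independent.

yes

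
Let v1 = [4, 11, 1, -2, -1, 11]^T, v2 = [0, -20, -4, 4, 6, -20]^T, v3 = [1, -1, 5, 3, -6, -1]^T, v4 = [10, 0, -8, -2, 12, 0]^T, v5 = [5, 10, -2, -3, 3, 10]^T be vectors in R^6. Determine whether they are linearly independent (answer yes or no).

Form the matrix with these vectors as rows and row reduce.
R3 ← R3 − (1/4)·R1: [0, -15/4, 19/4, 7/2, -23/4, -15/4]
R4 ← R4 − (5/2)·R1: [0, -55/2, -21/2, 3, 29/2, -55/2]
R5 ← R5 − (5/4)·R1: [0, -15/4, -13/4, -1/2, 17/4, -15/4]
R3 ← R3 − (3/16)·R2: [0, 0, 11/2, 11/4, -55/8, 0]
R4 ← R4 − (11/8)·R2: [0, 0, -5, -5/2, 25/4, 0]
R5 ← R5 − (3/16)·R2: [0, 0, -5/2, -5/4, 25/8, 0]
R4 ← R4 + (10/11)·R3: [0, 0, 0, 0, 0, 0]
R5 ← R5 + (5/11)·R3: [0, 0, 0, 0, 0, 0]
3 nonzero rows, so the 5 vectors span a space of dimension 3.
Since 3 < 5, the vectors are linearly dependent.

no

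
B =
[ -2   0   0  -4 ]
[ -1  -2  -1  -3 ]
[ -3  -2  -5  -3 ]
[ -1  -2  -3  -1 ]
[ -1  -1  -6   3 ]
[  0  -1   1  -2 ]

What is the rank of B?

Row reduce to echelon form.
R2 ← R2 − (1/2)·R1: [0, -2, -1, -1]
R3 ← R3 − (3/2)·R1: [0, -2, -5, 3]
R4 ← R4 − (1/2)·R1: [0, -2, -3, 1]
R5 ← R5 − (1/2)·R1: [0, -1, -6, 5]
R3 ← R3 − R2: [0, 0, -4, 4]
R4 ← R4 − R2: [0, 0, -2, 2]
R5 ← R5 − (1/2)·R2: [0, 0, -11/2, 11/2]
R6 ← R6 − (1/2)·R2: [0, 0, 3/2, -3/2]
R4 ← R4 − (1/2)·R3: [0, 0, 0, 0]
R5 ← R5 − (11/8)·R3: [0, 0, 0, 0]
R6 ← R6 + (3/8)·R3: [0, 0, 0, 0]
Echelon form has 3 nonzero rows, so rank(B) = 3.

3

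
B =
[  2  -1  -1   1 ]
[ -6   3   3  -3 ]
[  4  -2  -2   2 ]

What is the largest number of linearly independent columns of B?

Row reduce to echelon form.
R2 ← R2 + (3)·R1: [0, 0, 0, 0]
R3 ← R3 − (2)·R1: [0, 0, 0, 0]
Echelon form has 1 nonzero row, so rank(B) = 1.
The rank gives the maximum number of linearly independent columns: 1.

1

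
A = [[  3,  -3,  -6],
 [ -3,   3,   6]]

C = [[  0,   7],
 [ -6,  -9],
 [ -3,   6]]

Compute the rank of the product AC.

1

First compute AC:
[[ 36,  12],
 [-36, -12]]
Now row reduce the product.
R2 ← R2 + R1: [0, 0]
1 nonzero row, so rank(AC) = 1.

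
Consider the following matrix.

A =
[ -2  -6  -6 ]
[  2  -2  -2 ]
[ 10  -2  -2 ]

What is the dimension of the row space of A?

Row reduce to echelon form.
R2 ← R2 + R1: [0, -8, -8]
R3 ← R3 + (5)·R1: [0, -32, -32]
R3 ← R3 − (4)·R2: [0, 0, 0]
Echelon form has 2 nonzero rows, so rank(A) = 2.
The row space has dimension equal to the rank: 2.

2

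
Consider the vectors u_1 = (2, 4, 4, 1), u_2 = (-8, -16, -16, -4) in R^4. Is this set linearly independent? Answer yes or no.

Form the matrix with these vectors as rows and row reduce.
R2 ← R2 + (4)·R1: [0, 0, 0, 0]
1 nonzero row, so the 2 vectors span a space of dimension 1.
Since 1 < 2, the vectors are linearly dependent.

no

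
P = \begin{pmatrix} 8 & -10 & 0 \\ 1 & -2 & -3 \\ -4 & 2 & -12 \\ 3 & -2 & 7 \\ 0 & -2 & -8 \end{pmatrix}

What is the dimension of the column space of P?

2

Row reduce to echelon form.
R2 ← R2 − (1/8)·R1: [0, -3/4, -3]
R3 ← R3 + (1/2)·R1: [0, -3, -12]
R4 ← R4 − (3/8)·R1: [0, 7/4, 7]
R3 ← R3 − (4)·R2: [0, 0, 0]
R4 ← R4 + (7/3)·R2: [0, 0, 0]
R5 ← R5 − (8/3)·R2: [0, 0, 0]
Echelon form has 2 nonzero rows, so rank(P) = 2.
The column space has dimension equal to the rank: 2.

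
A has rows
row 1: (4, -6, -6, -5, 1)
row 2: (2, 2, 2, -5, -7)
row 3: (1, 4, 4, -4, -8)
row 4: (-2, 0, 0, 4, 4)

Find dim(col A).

2

Row reduce to echelon form.
R2 ← R2 − (1/2)·R1: [0, 5, 5, -5/2, -15/2]
R3 ← R3 − (1/4)·R1: [0, 11/2, 11/2, -11/4, -33/4]
R4 ← R4 + (1/2)·R1: [0, -3, -3, 3/2, 9/2]
R3 ← R3 − (11/10)·R2: [0, 0, 0, 0, 0]
R4 ← R4 + (3/5)·R2: [0, 0, 0, 0, 0]
Echelon form has 2 nonzero rows, so rank(A) = 2.
The column space has dimension equal to the rank: 2.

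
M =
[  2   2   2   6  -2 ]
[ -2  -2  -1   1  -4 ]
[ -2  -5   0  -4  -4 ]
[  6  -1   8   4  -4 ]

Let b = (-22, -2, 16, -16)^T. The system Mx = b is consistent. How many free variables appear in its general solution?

2

Row reduce the augmented matrix [M | b].
R2 ← R2 + R1: [0, 0, 1, 7, -6, -24]
R3 ← R3 + R1: [0, -3, 2, 2, -6, -6]
R4 ← R4 − (3)·R1: [0, -7, 2, -14, 2, 50]
Swap R2 ↔ R3
R4 ← R4 − (7/3)·R2: [0, 0, -8/3, -56/3, 16, 64]
R4 ← R4 + (8/3)·R3: [0, 0, 0, 0, 0, 0]
The echelon form has 3 nonzero rows, and every pivot lies in the first 5 columns, so rank(M) = rank([M|b]) = 3.
The system is consistent.
Free variables = (unknowns) − (rank) = 5 − 3 = 2.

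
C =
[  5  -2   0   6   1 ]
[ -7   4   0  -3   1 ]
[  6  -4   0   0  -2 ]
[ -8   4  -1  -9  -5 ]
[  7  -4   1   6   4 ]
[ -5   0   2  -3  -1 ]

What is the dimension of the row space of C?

Row reduce to echelon form.
R2 ← R2 + (7/5)·R1: [0, 6/5, 0, 27/5, 12/5]
R3 ← R3 − (6/5)·R1: [0, -8/5, 0, -36/5, -16/5]
R4 ← R4 + (8/5)·R1: [0, 4/5, -1, 3/5, -17/5]
R5 ← R5 − (7/5)·R1: [0, -6/5, 1, -12/5, 13/5]
R6 ← R6 + R1: [0, -2, 2, 3, 0]
R3 ← R3 + (4/3)·R2: [0, 0, 0, 0, 0]
R4 ← R4 − (2/3)·R2: [0, 0, -1, -3, -5]
R5 ← R5 + R2: [0, 0, 1, 3, 5]
R6 ← R6 + (5/3)·R2: [0, 0, 2, 12, 4]
Swap R3 ↔ R4
R5 ← R5 + R3: [0, 0, 0, 0, 0]
R6 ← R6 + (2)·R3: [0, 0, 0, 6, -6]
Swap R4 ↔ R6
Echelon form has 4 nonzero rows, so rank(C) = 4.
The row space has dimension equal to the rank: 4.

4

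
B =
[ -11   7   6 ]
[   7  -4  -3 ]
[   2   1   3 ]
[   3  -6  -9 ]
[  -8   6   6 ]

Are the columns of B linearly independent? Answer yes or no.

no

Row reduce B to echelon form.
R2 ← R2 + (7/11)·R1: [0, 5/11, 9/11]
R3 ← R3 + (2/11)·R1: [0, 25/11, 45/11]
R4 ← R4 + (3/11)·R1: [0, -45/11, -81/11]
R5 ← R5 − (8/11)·R1: [0, 10/11, 18/11]
R3 ← R3 − (5)·R2: [0, 0, 0]
R4 ← R4 + (9)·R2: [0, 0, 0]
R5 ← R5 − (2)·R2: [0, 0, 0]
2 pivots among 3 columns.
Only 2 < 3 pivot columns, so the columns are linearly dependent.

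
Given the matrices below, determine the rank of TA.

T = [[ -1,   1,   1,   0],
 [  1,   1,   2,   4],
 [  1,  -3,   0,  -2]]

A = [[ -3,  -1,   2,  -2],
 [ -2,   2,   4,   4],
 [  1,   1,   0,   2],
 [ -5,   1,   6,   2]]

First compute TA:
[[  2,   4,   2,   8],
 [-23,   7,  30,  14],
 [ 13,  -9, -22, -18]]
Now row reduce the product.
R2 ← R2 + (23/2)·R1: [0, 53, 53, 106]
R3 ← R3 − (13/2)·R1: [0, -35, -35, -70]
R3 ← R3 + (35/53)·R2: [0, 0, 0, 0]
2 nonzero rows, so rank(TA) = 2.

2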